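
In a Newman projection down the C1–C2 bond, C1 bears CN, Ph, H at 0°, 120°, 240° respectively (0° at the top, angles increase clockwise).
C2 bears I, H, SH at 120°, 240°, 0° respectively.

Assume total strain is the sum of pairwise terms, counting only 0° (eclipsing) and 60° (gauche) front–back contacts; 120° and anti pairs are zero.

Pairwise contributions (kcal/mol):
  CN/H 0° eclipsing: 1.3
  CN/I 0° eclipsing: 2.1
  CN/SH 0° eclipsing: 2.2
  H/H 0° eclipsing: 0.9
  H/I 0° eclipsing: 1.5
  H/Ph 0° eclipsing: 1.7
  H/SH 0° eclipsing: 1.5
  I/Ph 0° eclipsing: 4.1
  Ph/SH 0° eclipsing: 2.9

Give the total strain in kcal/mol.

7.2 kcal/mol

This conformer is eclipsed. CN at 0° is eclipsed with SH at 0° (2.2); Ph at 120° is eclipsed with I at 120° (4.1); H at 240° is eclipsed with H at 240° (0.9). Total 7.2 kcal/mol.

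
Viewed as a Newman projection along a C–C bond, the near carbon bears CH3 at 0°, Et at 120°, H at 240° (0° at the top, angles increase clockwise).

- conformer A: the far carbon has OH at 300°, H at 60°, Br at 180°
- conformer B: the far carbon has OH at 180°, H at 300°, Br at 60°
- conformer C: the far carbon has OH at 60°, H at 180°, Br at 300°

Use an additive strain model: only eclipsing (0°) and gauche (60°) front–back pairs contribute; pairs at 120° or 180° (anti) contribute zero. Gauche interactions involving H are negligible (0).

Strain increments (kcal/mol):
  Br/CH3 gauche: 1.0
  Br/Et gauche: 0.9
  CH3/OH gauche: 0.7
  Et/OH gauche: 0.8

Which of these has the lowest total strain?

A

A (staggered): CH3(0°)/OH(300°) gauche 0.7; Et(120°)/Br(180°) gauche 0.9 → 1.6 kcal/mol.
B (staggered): CH3(0°)/Br(60°) gauche 1.0; Et(120°)/OH(180°) gauche 0.8; Et(120°)/Br(60°) gauche 0.9 → 2.7 kcal/mol.
C (staggered): CH3(0°)/OH(60°) gauche 0.7; CH3(0°)/Br(300°) gauche 1.0; Et(120°)/OH(60°) gauche 0.8 → 2.5 kcal/mol.
A has the lowest total (1.6 kcal/mol).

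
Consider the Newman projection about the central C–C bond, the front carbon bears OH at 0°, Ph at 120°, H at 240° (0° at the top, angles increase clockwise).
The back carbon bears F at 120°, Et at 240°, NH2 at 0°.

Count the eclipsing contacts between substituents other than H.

2

Non-H eclipsing pairs: OH(0°)/NH2(0°); Ph(120°)/F(120°) — 2 interactions.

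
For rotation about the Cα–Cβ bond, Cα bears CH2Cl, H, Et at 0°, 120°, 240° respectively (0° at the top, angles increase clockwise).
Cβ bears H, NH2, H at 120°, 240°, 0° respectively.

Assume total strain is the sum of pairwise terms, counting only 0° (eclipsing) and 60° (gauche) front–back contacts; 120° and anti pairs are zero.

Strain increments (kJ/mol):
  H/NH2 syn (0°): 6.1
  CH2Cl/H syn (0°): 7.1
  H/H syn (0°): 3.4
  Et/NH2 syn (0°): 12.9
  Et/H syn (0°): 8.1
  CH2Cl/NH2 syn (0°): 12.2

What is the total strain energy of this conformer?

23.4 kJ/mol

This conformer (eclipsed): CH2Cl–H eclipsed, H–H eclipsed, Et–NH2 eclipsed; 7.1 + 3.4 + 12.9 = 23.4 kJ/mol.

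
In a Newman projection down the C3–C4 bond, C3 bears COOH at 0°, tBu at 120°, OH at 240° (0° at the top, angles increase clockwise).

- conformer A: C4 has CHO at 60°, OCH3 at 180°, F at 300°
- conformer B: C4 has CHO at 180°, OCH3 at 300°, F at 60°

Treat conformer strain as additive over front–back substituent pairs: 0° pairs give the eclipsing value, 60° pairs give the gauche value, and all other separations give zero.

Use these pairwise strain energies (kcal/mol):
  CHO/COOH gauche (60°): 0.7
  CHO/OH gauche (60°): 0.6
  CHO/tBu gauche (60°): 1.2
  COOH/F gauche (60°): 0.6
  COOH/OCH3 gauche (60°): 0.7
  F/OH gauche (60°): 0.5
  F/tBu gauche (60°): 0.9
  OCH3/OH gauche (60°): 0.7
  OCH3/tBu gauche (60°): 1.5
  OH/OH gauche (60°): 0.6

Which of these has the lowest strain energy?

B

A (staggered): COOH(0°)/CHO(60°) gauche 0.7; COOH(0°)/F(300°) gauche 0.6; tBu(120°)/CHO(60°) gauche 1.2; tBu(120°)/OCH3(180°) gauche 1.5; OH(240°)/OCH3(180°) gauche 0.7; OH(240°)/F(300°) gauche 0.5 → 5.2 kcal/mol.
B (staggered): COOH(0°)/OCH3(300°) gauche 0.7; COOH(0°)/F(60°) gauche 0.6; tBu(120°)/CHO(180°) gauche 1.2; tBu(120°)/F(60°) gauche 0.9; OH(240°)/CHO(180°) gauche 0.6; OH(240°)/OCH3(300°) gauche 0.7 → 4.7 kcal/mol.
B has the lowest total (4.7 kcal/mol).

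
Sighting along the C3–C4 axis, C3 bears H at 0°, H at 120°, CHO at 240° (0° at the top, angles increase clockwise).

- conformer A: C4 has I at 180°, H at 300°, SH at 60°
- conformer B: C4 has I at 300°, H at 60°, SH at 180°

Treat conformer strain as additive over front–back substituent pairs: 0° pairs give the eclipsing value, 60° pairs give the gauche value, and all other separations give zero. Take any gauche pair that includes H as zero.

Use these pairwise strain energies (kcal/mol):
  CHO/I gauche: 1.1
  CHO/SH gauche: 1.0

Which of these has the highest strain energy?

B

A (staggered): CHO(240°)/I(180°) gauche 1.1 → 1.1 kcal/mol.
B (staggered): CHO(240°)/I(300°) gauche 1.1; CHO(240°)/SH(180°) gauche 1.0 → 2.1 kcal/mol.
B has the highest total (2.1 kcal/mol).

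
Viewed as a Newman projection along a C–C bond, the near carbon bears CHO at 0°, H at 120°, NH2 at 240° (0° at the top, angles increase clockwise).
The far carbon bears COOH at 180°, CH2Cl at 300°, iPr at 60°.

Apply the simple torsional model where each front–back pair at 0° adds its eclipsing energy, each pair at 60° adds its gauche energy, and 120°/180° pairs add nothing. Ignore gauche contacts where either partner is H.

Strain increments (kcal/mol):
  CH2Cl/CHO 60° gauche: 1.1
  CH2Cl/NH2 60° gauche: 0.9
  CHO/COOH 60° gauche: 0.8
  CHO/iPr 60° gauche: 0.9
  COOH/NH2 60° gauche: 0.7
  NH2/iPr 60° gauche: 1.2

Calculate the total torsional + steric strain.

This conformer (staggered): CHO–CH2Cl gauche, CHO–iPr gauche, NH2–COOH gauche, NH2–CH2Cl gauche; 1.1 + 0.9 + 0.7 + 0.9 = 3.6 kcal/mol.

3.6 kcal/mol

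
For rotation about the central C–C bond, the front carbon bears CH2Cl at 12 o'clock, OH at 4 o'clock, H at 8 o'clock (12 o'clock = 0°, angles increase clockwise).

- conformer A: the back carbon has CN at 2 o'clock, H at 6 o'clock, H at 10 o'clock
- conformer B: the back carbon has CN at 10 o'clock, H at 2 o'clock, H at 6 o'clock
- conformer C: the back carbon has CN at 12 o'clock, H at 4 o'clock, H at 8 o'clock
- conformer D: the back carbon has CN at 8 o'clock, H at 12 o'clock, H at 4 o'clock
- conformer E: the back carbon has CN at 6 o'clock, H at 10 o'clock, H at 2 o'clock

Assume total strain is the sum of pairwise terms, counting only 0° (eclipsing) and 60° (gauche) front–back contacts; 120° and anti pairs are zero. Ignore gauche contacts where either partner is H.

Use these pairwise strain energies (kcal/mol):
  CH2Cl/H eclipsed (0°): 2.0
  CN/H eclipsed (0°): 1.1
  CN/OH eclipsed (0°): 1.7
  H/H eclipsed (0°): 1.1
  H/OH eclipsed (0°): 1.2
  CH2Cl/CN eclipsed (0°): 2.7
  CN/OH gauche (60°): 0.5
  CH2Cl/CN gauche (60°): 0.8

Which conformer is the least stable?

A (staggered): CH2Cl(0°)/CN(60°) gauche 0.8; OH(120°)/CN(60°) gauche 0.5 → 1.3 kcal/mol.
B (staggered): CH2Cl(0°)/CN(300°) gauche 0.8 → 0.8 kcal/mol.
C (eclipsed): CH2Cl(0°)/CN(0°) eclipsed 2.7; OH(120°)/H(120°) eclipsed 1.2; H(240°)/H(240°) eclipsed 1.1 → 5.0 kcal/mol.
D (eclipsed): CH2Cl(0°)/H(0°) eclipsed 2.0; OH(120°)/H(120°) eclipsed 1.2; H(240°)/CN(240°) eclipsed 1.1 → 4.3 kcal/mol.
E (staggered): OH(120°)/CN(180°) gauche 0.5 → 0.5 kcal/mol.
C has the highest total (5.0 kcal/mol).

C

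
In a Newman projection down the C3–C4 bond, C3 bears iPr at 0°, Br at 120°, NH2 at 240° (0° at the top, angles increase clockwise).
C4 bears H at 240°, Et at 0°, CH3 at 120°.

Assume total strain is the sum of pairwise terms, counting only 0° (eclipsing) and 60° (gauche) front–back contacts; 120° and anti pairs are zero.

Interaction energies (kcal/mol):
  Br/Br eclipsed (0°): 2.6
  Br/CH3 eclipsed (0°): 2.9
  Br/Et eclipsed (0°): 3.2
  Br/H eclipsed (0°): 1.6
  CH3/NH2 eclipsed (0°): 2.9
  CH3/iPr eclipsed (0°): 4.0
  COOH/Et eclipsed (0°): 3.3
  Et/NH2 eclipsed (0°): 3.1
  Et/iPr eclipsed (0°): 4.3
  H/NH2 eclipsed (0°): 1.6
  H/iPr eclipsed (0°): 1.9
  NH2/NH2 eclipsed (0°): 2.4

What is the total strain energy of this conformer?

8.8 kcal/mol

This conformer (eclipsed): iPr(0°)/Et(0°) eclipsed 4.3; Br(120°)/CH3(120°) eclipsed 2.9; NH2(240°)/H(240°) eclipsed 1.6 → 8.8 kcal/mol.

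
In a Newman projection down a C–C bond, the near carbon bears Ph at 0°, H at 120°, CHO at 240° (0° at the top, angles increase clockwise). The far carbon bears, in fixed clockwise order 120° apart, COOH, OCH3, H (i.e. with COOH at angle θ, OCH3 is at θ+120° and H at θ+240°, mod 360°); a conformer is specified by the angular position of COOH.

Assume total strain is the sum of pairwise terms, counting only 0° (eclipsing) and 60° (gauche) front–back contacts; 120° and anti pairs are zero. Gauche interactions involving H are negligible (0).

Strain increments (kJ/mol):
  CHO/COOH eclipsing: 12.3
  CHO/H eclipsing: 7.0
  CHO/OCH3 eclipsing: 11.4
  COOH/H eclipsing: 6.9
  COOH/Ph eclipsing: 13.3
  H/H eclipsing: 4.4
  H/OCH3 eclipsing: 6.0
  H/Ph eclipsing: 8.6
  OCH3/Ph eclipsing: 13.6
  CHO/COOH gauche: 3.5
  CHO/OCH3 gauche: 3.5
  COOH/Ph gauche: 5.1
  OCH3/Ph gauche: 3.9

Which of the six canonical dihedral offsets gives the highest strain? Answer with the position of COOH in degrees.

240°

COOH at 0° is eclipsed. Ph at 0° is eclipsed with COOH at 0° (13.3); H at 120° is eclipsed with OCH3 at 120° (6.0); CHO at 240° is eclipsed with H at 240° (7.0). Total 26.3 kJ/mol.
COOH at 60° is staggered. Ph at 0° is gauche with COOH at 60° (5.1); CHO at 240° is gauche with OCH3 at 180° (3.5). Total 8.6 kJ/mol.
COOH at 120° is eclipsed. Ph at 0° is eclipsed with H at 0° (8.6); H at 120° is eclipsed with COOH at 120° (6.9); CHO at 240° is eclipsed with OCH3 at 240° (11.4). Total 26.9 kJ/mol.
COOH at 180° is staggered. Ph at 0° is gauche with OCH3 at 300° (3.9); CHO at 240° is gauche with COOH at 180° (3.5); CHO at 240° is gauche with OCH3 at 300° (3.5). Total 10.9 kJ/mol.
COOH at 240° is eclipsed. Ph at 0° is eclipsed with OCH3 at 0° (13.6); H at 120° is eclipsed with H at 120° (4.4); CHO at 240° is eclipsed with COOH at 240° (12.3). Total 30.3 kJ/mol.
COOH at 300° is staggered. Ph at 0° is gauche with COOH at 300° (5.1); Ph at 0° is gauche with OCH3 at 60° (3.9); CHO at 240° is gauche with COOH at 300° (3.5). Total 12.5 kJ/mol.
The maximum (30.3 kJ/mol) occurs with COOH at 240°.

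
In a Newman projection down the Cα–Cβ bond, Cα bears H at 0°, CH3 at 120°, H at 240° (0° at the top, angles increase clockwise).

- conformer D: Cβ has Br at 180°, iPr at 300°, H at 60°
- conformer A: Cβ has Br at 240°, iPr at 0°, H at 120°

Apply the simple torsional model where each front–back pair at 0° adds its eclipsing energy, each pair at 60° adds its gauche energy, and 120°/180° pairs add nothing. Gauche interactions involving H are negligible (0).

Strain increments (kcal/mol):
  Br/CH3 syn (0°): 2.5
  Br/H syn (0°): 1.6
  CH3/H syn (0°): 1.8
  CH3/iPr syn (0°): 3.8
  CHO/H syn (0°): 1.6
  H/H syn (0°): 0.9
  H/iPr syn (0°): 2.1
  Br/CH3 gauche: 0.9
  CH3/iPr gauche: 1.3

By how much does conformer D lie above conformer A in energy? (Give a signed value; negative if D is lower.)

-4.6 kcal/mol

D (staggered): CH3–Br gauche; 0.9 = 0.9 kcal/mol.
A (eclipsed): H–iPr eclipsed, CH3–H eclipsed, H–Br eclipsed; 2.1 + 1.8 + 1.6 = 5.5 kcal/mol.
E(D) − E(A) = 0.9 − 5.5 = -4.6 kcal/mol.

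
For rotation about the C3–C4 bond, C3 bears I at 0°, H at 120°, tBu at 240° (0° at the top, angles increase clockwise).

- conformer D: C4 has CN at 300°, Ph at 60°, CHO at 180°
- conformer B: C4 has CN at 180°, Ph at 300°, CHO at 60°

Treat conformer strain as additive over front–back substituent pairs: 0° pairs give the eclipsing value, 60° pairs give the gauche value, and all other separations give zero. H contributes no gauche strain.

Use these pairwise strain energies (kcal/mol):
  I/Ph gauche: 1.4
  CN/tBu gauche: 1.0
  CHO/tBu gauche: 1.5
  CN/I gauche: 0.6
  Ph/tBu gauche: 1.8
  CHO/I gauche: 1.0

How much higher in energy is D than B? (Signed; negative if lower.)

D (staggered): I–CN gauche, I–Ph gauche, tBu–CN gauche, tBu–CHO gauche; 0.6 + 1.4 + 1.0 + 1.5 = 4.5 kcal/mol.
B (staggered): I–Ph gauche, I–CHO gauche, tBu–CN gauche, tBu–Ph gauche; 1.4 + 1.0 + 1.0 + 1.8 = 5.2 kcal/mol.
E(D) − E(B) = 4.5 − 5.2 = -0.7 kcal/mol.

-0.7 kcal/mol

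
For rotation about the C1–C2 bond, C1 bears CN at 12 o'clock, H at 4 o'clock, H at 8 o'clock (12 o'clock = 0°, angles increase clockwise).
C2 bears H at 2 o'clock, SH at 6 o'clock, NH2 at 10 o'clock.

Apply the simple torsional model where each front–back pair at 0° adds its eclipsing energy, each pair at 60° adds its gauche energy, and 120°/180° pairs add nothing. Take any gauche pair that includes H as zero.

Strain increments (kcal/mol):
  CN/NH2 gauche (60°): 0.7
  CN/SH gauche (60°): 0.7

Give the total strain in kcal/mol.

This conformer (staggered): CN(0°)/NH2(300°) gauche 0.7 → 0.7 kcal/mol.

0.7 kcal/mol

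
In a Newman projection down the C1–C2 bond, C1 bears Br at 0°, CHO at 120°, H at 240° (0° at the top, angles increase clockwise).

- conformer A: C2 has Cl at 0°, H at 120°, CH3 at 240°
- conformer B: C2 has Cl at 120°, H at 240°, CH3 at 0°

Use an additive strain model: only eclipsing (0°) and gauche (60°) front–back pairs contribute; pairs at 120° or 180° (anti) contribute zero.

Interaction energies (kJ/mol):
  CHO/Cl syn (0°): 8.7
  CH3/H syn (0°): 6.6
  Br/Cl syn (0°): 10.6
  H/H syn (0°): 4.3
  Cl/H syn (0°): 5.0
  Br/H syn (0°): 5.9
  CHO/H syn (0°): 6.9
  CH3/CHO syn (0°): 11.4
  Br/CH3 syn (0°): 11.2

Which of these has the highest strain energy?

A (eclipsed): Br–Cl eclipsed, CHO–H eclipsed, H–CH3 eclipsed; 10.6 + 6.9 + 6.6 = 24.1 kJ/mol.
B (eclipsed): Br–CH3 eclipsed, CHO–Cl eclipsed, H–H eclipsed; 11.2 + 8.7 + 4.3 = 24.2 kJ/mol.
B has the highest total (24.2 kJ/mol).

B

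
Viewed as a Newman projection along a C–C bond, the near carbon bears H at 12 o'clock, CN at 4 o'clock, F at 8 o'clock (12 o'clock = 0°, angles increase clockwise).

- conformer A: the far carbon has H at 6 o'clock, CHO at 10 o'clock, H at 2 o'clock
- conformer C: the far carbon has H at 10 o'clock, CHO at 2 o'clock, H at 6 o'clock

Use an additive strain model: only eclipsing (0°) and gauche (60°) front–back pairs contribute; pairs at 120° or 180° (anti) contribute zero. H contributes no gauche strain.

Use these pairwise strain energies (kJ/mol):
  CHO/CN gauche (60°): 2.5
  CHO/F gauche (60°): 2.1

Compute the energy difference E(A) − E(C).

A is staggered. F at 240° is gauche with CHO at 300° (2.1). Total 2.1 kJ/mol.
C is staggered. CN at 120° is gauche with CHO at 60° (2.5). Total 2.5 kJ/mol.
E(A) − E(C) = 2.1 − 2.5 = -0.4 kJ/mol.

-0.4 kJ/mol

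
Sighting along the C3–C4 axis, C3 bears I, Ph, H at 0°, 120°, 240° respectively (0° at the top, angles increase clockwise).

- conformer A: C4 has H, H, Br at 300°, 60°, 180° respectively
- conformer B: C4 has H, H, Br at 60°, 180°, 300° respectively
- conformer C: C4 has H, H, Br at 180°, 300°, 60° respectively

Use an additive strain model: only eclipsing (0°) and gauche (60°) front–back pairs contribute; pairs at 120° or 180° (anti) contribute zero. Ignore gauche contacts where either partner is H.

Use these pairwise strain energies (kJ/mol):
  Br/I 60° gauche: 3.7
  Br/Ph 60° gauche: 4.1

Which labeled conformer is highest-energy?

A (staggered): Ph(120°)/Br(180°) gauche 4.1 → 4.1 kJ/mol.
B (staggered): I(0°)/Br(300°) gauche 3.7 → 3.7 kJ/mol.
C (staggered): I(0°)/Br(60°) gauche 3.7; Ph(120°)/Br(60°) gauche 4.1 → 7.8 kJ/mol.
C has the highest total (7.8 kJ/mol).

C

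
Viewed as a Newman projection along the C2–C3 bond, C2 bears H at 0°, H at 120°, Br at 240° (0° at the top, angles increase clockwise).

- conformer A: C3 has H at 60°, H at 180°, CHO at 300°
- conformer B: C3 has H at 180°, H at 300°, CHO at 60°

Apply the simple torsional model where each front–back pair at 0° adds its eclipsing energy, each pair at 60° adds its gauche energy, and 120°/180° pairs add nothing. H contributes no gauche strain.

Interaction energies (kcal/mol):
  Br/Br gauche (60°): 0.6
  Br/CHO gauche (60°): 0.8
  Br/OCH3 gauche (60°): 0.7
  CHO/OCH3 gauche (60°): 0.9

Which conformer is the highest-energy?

A (staggered): Br(240°)/CHO(300°) gauche 0.8 → 0.8 kcal/mol.
B (staggered): no non-H gauche contacts → 0.0 kcal/mol.
A has the highest total (0.8 kcal/mol).

A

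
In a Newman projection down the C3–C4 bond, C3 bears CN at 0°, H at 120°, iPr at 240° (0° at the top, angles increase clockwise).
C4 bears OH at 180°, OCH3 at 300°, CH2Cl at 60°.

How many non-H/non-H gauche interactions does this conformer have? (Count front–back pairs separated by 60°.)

4

Non-H gauche pairs: CN(0°)/OCH3(300°); CN(0°)/CH2Cl(60°); iPr(240°)/OH(180°); iPr(240°)/OCH3(300°) — 4 interactions.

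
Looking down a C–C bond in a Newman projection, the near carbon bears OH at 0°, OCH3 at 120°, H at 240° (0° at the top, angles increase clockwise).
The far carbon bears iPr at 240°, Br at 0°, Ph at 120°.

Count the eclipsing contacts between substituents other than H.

2

Non-H eclipsing pairs: OH(0°)/Br(0°); OCH3(120°)/Ph(120°) — 2 interactions.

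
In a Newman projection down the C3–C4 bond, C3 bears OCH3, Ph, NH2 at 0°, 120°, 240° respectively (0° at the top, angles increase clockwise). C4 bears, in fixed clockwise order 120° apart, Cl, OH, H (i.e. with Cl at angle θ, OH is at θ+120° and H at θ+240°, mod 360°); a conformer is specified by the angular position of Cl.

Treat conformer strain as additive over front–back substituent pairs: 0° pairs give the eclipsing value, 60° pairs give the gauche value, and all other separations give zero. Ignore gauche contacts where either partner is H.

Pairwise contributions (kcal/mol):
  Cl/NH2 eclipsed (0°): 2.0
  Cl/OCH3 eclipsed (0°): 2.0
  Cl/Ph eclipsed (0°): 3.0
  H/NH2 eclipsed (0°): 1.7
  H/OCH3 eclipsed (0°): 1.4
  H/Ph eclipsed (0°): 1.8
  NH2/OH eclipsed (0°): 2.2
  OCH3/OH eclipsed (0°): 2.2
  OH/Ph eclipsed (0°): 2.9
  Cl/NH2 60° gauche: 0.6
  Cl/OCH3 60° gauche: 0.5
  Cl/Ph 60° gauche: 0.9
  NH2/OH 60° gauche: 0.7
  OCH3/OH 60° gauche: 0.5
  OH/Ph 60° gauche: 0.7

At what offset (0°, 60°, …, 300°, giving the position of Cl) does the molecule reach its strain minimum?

300°

Cl at 0° is eclipsed. OCH3 at 0° is eclipsed with Cl at 0° (2.0); Ph at 120° is eclipsed with OH at 120° (2.9); NH2 at 240° is eclipsed with H at 240° (1.7). Total 6.6 kcal/mol.
Cl at 60° is staggered. OCH3 at 0° is gauche with Cl at 60° (0.5); Ph at 120° is gauche with Cl at 60° (0.9); Ph at 120° is gauche with OH at 180° (0.7); NH2 at 240° is gauche with OH at 180° (0.7). Total 2.8 kcal/mol.
Cl at 120° is eclipsed. OCH3 at 0° is eclipsed with H at 0° (1.4); Ph at 120° is eclipsed with Cl at 120° (3.0); NH2 at 240° is eclipsed with OH at 240° (2.2). Total 6.6 kcal/mol.
Cl at 180° is staggered. OCH3 at 0° is gauche with OH at 300° (0.5); Ph at 120° is gauche with Cl at 180° (0.9); NH2 at 240° is gauche with Cl at 180° (0.6); NH2 at 240° is gauche with OH at 300° (0.7). Total 2.7 kcal/mol.
Cl at 240° is eclipsed. OCH3 at 0° is eclipsed with OH at 0° (2.2); Ph at 120° is eclipsed with H at 120° (1.8); NH2 at 240° is eclipsed with Cl at 240° (2.0). Total 6.0 kcal/mol.
Cl at 300° is staggered. OCH3 at 0° is gauche with Cl at 300° (0.5); OCH3 at 0° is gauche with OH at 60° (0.5); Ph at 120° is gauche with OH at 60° (0.7); NH2 at 240° is gauche with Cl at 300° (0.6). Total 2.3 kcal/mol.
The minimum (2.3 kcal/mol) occurs with Cl at 300°.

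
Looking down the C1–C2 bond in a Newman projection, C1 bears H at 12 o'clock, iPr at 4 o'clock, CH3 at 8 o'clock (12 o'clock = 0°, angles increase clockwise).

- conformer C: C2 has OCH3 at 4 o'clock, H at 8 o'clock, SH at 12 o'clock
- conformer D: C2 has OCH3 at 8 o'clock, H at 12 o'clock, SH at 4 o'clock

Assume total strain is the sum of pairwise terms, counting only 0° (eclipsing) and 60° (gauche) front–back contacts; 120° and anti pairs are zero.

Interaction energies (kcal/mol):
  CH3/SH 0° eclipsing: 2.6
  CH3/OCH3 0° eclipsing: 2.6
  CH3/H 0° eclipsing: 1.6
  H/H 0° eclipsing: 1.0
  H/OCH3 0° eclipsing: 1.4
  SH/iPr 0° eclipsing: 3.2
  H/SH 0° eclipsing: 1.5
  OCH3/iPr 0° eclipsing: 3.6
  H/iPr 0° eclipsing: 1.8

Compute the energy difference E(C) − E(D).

C (eclipsed): H(0°)/SH(0°) eclipsed 1.5; iPr(120°)/OCH3(120°) eclipsed 3.6; CH3(240°)/H(240°) eclipsed 1.6 → 6.7 kcal/mol.
D (eclipsed): H(0°)/H(0°) eclipsed 1.0; iPr(120°)/SH(120°) eclipsed 3.2; CH3(240°)/OCH3(240°) eclipsed 2.6 → 6.8 kcal/mol.
E(C) − E(D) = 6.7 − 6.8 = -0.1 kcal/mol.

-0.1 kcal/mol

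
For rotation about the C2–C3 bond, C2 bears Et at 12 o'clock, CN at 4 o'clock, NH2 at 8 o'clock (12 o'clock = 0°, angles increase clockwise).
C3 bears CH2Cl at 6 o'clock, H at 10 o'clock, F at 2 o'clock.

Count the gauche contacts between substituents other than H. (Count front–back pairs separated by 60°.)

Non-H gauche pairs: Et(0°)/F(60°); CN(120°)/CH2Cl(180°); CN(120°)/F(60°); NH2(240°)/CH2Cl(180°) — 4 interactions.

4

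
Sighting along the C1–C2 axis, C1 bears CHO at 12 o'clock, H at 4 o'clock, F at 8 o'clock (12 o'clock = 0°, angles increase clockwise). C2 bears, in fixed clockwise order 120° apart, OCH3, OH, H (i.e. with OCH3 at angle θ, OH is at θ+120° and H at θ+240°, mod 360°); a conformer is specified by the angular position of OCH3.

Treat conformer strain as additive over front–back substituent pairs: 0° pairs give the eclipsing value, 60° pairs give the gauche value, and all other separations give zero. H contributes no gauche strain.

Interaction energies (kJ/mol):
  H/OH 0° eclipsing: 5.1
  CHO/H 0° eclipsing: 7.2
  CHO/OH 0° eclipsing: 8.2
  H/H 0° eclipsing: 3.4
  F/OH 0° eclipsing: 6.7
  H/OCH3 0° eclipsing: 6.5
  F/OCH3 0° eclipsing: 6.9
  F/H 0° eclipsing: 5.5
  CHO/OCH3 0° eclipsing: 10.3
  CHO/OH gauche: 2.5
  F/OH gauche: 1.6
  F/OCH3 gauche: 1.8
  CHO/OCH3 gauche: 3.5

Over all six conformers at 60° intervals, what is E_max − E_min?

OCH3 at 0° is eclipsed. CHO at 0° is eclipsed with OCH3 at 0° (10.3); H at 120° is eclipsed with OH at 120° (5.1); F at 240° is eclipsed with H at 240° (5.5). Total 20.9 kJ/mol.
OCH3 at 60° is staggered. CHO at 0° is gauche with OCH3 at 60° (3.5); F at 240° is gauche with OH at 180° (1.6). Total 5.1 kJ/mol.
OCH3 at 120° is eclipsed. CHO at 0° is eclipsed with H at 0° (7.2); H at 120° is eclipsed with OCH3 at 120° (6.5); F at 240° is eclipsed with OH at 240° (6.7). Total 20.4 kJ/mol.
OCH3 at 180° is staggered. CHO at 0° is gauche with OH at 300° (2.5); F at 240° is gauche with OCH3 at 180° (1.8); F at 240° is gauche with OH at 300° (1.6). Total 5.9 kJ/mol.
OCH3 at 240° is eclipsed. CHO at 0° is eclipsed with OH at 0° (8.2); H at 120° is eclipsed with H at 120° (3.4); F at 240° is eclipsed with OCH3 at 240° (6.9). Total 18.5 kJ/mol.
OCH3 at 300° is staggered. CHO at 0° is gauche with OCH3 at 300° (3.5); CHO at 0° is gauche with OH at 60° (2.5); F at 240° is gauche with OCH3 at 300° (1.8). Total 7.8 kJ/mol.
Max at 0° (20.9 kJ/mol), min at 60° (5.1 kJ/mol); barrier = 15.8 kJ/mol.

15.8 kJ/mol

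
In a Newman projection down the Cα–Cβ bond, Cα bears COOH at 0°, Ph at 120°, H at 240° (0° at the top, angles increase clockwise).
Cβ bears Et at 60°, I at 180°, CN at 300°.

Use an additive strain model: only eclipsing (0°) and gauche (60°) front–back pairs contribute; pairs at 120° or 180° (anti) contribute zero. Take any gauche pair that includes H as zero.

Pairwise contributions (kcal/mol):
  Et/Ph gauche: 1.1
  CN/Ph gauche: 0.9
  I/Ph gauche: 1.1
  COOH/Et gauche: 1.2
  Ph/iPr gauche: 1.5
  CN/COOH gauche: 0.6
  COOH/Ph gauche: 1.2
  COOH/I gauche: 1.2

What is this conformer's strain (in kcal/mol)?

This conformer (staggered): COOH(0°)/Et(60°) gauche 1.2; COOH(0°)/CN(300°) gauche 0.6; Ph(120°)/Et(60°) gauche 1.1; Ph(120°)/I(180°) gauche 1.1 → 4.0 kcal/mol.

4.0 kcal/mol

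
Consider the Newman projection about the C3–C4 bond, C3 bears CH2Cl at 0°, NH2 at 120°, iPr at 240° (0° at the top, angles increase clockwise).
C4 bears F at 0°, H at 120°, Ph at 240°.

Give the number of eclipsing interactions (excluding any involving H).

Non-H eclipsing pairs: CH2Cl(0°)/F(0°); iPr(240°)/Ph(240°) — 2 interactions.

2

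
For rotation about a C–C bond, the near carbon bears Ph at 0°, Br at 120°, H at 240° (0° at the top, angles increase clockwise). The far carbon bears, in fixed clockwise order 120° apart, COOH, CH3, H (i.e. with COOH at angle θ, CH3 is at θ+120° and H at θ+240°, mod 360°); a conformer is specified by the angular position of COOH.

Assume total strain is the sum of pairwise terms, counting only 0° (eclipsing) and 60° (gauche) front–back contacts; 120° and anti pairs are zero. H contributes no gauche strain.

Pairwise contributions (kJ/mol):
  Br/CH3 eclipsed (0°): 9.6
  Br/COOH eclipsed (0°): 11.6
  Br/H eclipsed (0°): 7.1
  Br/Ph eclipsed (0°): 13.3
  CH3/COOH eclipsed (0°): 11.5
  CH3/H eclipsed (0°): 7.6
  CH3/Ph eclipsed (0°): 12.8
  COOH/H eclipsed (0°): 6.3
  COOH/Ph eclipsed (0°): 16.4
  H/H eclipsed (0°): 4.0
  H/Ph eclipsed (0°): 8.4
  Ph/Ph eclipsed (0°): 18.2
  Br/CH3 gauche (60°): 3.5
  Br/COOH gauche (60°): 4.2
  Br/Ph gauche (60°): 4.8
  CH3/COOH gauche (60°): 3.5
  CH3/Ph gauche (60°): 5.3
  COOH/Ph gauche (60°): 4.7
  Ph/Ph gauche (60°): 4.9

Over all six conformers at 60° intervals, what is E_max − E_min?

COOH at 0° (eclipsed): Ph(0°)/COOH(0°) eclipsed 16.4; Br(120°)/CH3(120°) eclipsed 9.6; H(240°)/H(240°) eclipsed 4.0 → 30.0 kJ/mol.
COOH at 60° (staggered): Ph(0°)/COOH(60°) gauche 4.7; Br(120°)/COOH(60°) gauche 4.2; Br(120°)/CH3(180°) gauche 3.5 → 12.4 kJ/mol.
COOH at 120° (eclipsed): Ph(0°)/H(0°) eclipsed 8.4; Br(120°)/COOH(120°) eclipsed 11.6; H(240°)/CH3(240°) eclipsed 7.6 → 27.6 kJ/mol.
COOH at 180° (staggered): Ph(0°)/CH3(300°) gauche 5.3; Br(120°)/COOH(180°) gauche 4.2 → 9.5 kJ/mol.
COOH at 240° (eclipsed): Ph(0°)/CH3(0°) eclipsed 12.8; Br(120°)/H(120°) eclipsed 7.1; H(240°)/COOH(240°) eclipsed 6.3 → 26.2 kJ/mol.
COOH at 300° (staggered): Ph(0°)/COOH(300°) gauche 4.7; Ph(0°)/CH3(60°) gauche 5.3; Br(120°)/CH3(60°) gauche 3.5 → 13.5 kJ/mol.
Max at 0° (30.0 kJ/mol), min at 180° (9.5 kJ/mol); barrier = 20.5 kJ/mol.

20.5 kJ/mol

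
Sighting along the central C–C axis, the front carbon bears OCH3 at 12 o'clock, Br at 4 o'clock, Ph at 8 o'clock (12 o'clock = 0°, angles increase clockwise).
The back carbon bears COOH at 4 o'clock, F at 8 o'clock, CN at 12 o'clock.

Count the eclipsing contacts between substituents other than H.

Non-H eclipsing pairs: OCH3(0°)/CN(0°); Br(120°)/COOH(120°); Ph(240°)/F(240°) — 3 interactions.

3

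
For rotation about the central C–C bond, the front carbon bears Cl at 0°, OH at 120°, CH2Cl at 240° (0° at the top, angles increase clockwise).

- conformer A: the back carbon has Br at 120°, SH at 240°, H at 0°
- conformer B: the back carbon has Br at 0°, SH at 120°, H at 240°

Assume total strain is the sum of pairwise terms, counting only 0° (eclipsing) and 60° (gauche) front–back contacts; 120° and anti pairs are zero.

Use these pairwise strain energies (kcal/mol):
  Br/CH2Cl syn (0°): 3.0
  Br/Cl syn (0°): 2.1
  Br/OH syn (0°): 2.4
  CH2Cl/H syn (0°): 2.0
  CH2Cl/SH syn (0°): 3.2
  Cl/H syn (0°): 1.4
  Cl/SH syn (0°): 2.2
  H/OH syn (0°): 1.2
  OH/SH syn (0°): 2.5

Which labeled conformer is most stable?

A (eclipsed): Cl(0°)/H(0°) eclipsed 1.4; OH(120°)/Br(120°) eclipsed 2.4; CH2Cl(240°)/SH(240°) eclipsed 3.2 → 7.0 kcal/mol.
B (eclipsed): Cl(0°)/Br(0°) eclipsed 2.1; OH(120°)/SH(120°) eclipsed 2.5; CH2Cl(240°)/H(240°) eclipsed 2.0 → 6.6 kcal/mol.
B has the lowest total (6.6 kcal/mol).

B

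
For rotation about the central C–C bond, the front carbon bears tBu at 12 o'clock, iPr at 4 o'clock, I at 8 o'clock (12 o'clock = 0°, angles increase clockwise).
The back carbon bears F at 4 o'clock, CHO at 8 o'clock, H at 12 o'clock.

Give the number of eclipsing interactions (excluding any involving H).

Non-H eclipsing pairs: iPr(120°)/F(120°); I(240°)/CHO(240°) — 2 interactions.

2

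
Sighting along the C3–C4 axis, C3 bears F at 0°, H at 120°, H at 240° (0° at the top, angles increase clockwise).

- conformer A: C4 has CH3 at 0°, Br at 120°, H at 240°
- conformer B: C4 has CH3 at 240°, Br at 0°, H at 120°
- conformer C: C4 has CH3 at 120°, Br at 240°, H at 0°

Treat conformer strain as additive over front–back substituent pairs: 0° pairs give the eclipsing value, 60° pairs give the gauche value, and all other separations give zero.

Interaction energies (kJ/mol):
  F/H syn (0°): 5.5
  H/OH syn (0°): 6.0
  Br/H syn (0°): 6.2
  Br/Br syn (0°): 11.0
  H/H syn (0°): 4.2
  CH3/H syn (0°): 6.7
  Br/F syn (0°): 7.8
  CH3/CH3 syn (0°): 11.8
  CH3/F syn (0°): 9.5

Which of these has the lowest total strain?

A is eclipsed. F at 0° is eclipsed with CH3 at 0° (9.5); H at 120° is eclipsed with Br at 120° (6.2); H at 240° is eclipsed with H at 240° (4.2). Total 19.9 kJ/mol.
B is eclipsed. F at 0° is eclipsed with Br at 0° (7.8); H at 120° is eclipsed with H at 120° (4.2); H at 240° is eclipsed with CH3 at 240° (6.7). Total 18.7 kJ/mol.
C is eclipsed. F at 0° is eclipsed with H at 0° (5.5); H at 120° is eclipsed with CH3 at 120° (6.7); H at 240° is eclipsed with Br at 240° (6.2). Total 18.4 kJ/mol.
C has the lowest total (18.4 kJ/mol).

C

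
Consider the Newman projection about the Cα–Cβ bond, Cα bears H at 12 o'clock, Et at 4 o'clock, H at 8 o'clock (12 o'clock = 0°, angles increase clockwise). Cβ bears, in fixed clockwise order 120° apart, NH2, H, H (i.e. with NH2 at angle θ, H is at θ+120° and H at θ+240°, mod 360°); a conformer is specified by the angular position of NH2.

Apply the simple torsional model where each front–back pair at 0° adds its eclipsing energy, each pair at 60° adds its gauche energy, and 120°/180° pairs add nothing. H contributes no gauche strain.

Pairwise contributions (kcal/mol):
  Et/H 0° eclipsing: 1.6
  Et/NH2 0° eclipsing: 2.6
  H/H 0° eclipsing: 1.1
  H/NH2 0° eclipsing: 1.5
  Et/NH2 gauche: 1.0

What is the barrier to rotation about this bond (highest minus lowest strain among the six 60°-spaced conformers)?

4.8 kcal/mol

NH2 at 0° (eclipsed): H–NH2 eclipsed, Et–H eclipsed, H–H eclipsed; 1.5 + 1.6 + 1.1 = 4.2 kcal/mol.
NH2 at 60° (staggered): Et–NH2 gauche; 1.0 = 1.0 kcal/mol.
NH2 at 120° (eclipsed): H–H eclipsed, Et–NH2 eclipsed, H–H eclipsed; 1.1 + 2.6 + 1.1 = 4.8 kcal/mol.
NH2 at 180° (staggered): Et–NH2 gauche; 1.0 = 1.0 kcal/mol.
NH2 at 240° (eclipsed): H–H eclipsed, Et–H eclipsed, H–NH2 eclipsed; 1.1 + 1.6 + 1.5 = 4.2 kcal/mol.
NH2 at 300° (staggered): no non-H gauche contacts → 0.0 kcal/mol.
Max at 120° (4.8 kcal/mol), min at 300° (0.0 kcal/mol); barrier = 4.8 kcal/mol.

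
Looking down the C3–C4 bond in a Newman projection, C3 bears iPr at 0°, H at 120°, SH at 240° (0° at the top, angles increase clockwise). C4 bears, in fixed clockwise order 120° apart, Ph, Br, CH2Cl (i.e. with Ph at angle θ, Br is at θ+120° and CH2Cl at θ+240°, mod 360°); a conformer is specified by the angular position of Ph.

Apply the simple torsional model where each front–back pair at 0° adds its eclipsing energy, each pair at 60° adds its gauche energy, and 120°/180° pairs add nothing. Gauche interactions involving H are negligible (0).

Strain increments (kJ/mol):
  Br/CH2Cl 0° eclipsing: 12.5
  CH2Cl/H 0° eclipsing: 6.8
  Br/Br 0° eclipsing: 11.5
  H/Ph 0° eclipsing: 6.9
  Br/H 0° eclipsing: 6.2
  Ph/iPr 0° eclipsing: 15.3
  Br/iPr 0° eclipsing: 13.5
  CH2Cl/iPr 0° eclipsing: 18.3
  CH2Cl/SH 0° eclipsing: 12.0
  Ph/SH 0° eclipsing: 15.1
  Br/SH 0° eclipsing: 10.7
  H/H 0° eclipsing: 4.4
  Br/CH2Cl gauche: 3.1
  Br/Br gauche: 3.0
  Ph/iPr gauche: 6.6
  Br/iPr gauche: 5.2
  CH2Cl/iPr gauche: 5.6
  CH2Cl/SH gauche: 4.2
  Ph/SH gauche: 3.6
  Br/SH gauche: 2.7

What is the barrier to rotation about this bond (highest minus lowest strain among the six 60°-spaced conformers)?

Ph at 0° (eclipsed): iPr(0°)/Ph(0°) eclipsed 15.3; H(120°)/Br(120°) eclipsed 6.2; SH(240°)/CH2Cl(240°) eclipsed 12.0 → 33.5 kJ/mol.
Ph at 60° (staggered): iPr(0°)/Ph(60°) gauche 6.6; iPr(0°)/CH2Cl(300°) gauche 5.6; SH(240°)/Br(180°) gauche 2.7; SH(240°)/CH2Cl(300°) gauche 4.2 → 19.1 kJ/mol.
Ph at 120° (eclipsed): iPr(0°)/CH2Cl(0°) eclipsed 18.3; H(120°)/Ph(120°) eclipsed 6.9; SH(240°)/Br(240°) eclipsed 10.7 → 35.9 kJ/mol.
Ph at 180° (staggered): iPr(0°)/Br(300°) gauche 5.2; iPr(0°)/CH2Cl(60°) gauche 5.6; SH(240°)/Ph(180°) gauche 3.6; SH(240°)/Br(300°) gauche 2.7 → 17.1 kJ/mol.
Ph at 240° (eclipsed): iPr(0°)/Br(0°) eclipsed 13.5; H(120°)/CH2Cl(120°) eclipsed 6.8; SH(240°)/Ph(240°) eclipsed 15.1 → 35.4 kJ/mol.
Ph at 300° (staggered): iPr(0°)/Ph(300°) gauche 6.6; iPr(0°)/Br(60°) gauche 5.2; SH(240°)/Ph(300°) gauche 3.6; SH(240°)/CH2Cl(180°) gauche 4.2 → 19.6 kJ/mol.
Max at 120° (35.9 kJ/mol), min at 180° (17.1 kJ/mol); barrier = 18.8 kJ/mol.

18.8 kJ/mol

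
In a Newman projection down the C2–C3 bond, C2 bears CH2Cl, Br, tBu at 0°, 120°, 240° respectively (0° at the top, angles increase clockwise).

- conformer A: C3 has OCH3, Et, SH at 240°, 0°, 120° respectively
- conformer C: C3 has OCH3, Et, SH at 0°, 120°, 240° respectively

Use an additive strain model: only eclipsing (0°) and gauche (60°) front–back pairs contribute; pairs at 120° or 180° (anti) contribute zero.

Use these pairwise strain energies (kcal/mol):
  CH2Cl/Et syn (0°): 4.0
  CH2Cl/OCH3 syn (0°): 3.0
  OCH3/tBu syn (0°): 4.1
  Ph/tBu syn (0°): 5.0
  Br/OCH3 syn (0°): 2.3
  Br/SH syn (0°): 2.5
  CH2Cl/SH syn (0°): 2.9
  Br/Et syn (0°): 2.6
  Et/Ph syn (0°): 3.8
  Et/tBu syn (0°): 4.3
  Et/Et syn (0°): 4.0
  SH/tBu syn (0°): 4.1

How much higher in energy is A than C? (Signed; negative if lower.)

+0.9 kcal/mol

A (eclipsed): CH2Cl(0°)/Et(0°) eclipsed 4.0; Br(120°)/SH(120°) eclipsed 2.5; tBu(240°)/OCH3(240°) eclipsed 4.1 → 10.6 kcal/mol.
C (eclipsed): CH2Cl(0°)/OCH3(0°) eclipsed 3.0; Br(120°)/Et(120°) eclipsed 2.6; tBu(240°)/SH(240°) eclipsed 4.1 → 9.7 kcal/mol.
E(A) − E(C) = 10.6 − 9.7 = +0.9 kcal/mol.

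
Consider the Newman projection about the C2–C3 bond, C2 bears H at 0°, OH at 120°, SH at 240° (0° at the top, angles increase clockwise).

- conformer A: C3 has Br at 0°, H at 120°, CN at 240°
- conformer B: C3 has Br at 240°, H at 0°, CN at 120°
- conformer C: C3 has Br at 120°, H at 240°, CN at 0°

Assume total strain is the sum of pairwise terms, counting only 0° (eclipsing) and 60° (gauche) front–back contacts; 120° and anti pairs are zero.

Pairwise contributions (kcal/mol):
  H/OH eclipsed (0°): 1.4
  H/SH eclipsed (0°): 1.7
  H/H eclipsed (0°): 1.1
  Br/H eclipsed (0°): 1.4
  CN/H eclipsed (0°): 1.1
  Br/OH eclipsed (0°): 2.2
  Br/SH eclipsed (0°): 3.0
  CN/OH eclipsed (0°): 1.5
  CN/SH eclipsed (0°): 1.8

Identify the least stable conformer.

A is eclipsed. H at 0° is eclipsed with Br at 0° (1.4); OH at 120° is eclipsed with H at 120° (1.4); SH at 240° is eclipsed with CN at 240° (1.8). Total 4.6 kcal/mol.
B is eclipsed. H at 0° is eclipsed with H at 0° (1.1); OH at 120° is eclipsed with CN at 120° (1.5); SH at 240° is eclipsed with Br at 240° (3.0). Total 5.6 kcal/mol.
C is eclipsed. H at 0° is eclipsed with CN at 0° (1.1); OH at 120° is eclipsed with Br at 120° (2.2); SH at 240° is eclipsed with H at 240° (1.7). Total 5.0 kcal/mol.
B has the highest total (5.6 kcal/mol).

B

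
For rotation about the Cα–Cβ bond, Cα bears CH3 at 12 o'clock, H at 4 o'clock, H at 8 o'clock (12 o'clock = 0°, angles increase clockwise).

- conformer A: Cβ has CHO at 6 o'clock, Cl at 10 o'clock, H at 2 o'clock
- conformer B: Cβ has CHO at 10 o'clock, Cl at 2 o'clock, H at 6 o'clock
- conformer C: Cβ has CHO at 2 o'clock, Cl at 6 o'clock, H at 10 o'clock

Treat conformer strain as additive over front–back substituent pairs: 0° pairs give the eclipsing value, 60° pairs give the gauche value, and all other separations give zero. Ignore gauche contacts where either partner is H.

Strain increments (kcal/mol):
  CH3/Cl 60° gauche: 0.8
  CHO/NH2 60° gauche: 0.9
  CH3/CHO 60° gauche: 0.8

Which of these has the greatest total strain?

B

A (staggered): CH3–Cl gauche; 0.8 = 0.8 kcal/mol.
B (staggered): CH3–CHO gauche, CH3–Cl gauche; 0.8 + 0.8 = 1.6 kcal/mol.
C (staggered): CH3–CHO gauche; 0.8 = 0.8 kcal/mol.
B has the highest total (1.6 kcal/mol).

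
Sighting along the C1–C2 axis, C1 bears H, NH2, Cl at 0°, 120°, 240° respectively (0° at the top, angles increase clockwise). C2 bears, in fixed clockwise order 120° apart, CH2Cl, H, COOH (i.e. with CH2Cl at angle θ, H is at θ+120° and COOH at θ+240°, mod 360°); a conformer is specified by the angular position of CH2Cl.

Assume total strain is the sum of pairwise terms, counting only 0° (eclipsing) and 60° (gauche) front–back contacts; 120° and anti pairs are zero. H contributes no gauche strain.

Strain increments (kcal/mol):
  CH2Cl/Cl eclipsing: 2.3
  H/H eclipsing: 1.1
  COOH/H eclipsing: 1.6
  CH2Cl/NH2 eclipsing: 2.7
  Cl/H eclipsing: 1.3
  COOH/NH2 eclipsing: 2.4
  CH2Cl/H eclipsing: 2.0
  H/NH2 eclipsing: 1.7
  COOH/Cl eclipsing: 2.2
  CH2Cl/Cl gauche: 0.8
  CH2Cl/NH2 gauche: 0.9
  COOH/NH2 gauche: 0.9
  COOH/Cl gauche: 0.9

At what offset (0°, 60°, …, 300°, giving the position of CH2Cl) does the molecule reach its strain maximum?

CH2Cl at 0° is eclipsed. H at 0° is eclipsed with CH2Cl at 0° (2.0); NH2 at 120° is eclipsed with H at 120° (1.7); Cl at 240° is eclipsed with COOH at 240° (2.2). Total 5.9 kcal/mol.
CH2Cl at 60° is staggered. NH2 at 120° is gauche with CH2Cl at 60° (0.9); Cl at 240° is gauche with COOH at 300° (0.9). Total 1.8 kcal/mol.
CH2Cl at 120° is eclipsed. H at 0° is eclipsed with COOH at 0° (1.6); NH2 at 120° is eclipsed with CH2Cl at 120° (2.7); Cl at 240° is eclipsed with H at 240° (1.3). Total 5.6 kcal/mol.
CH2Cl at 180° is staggered. NH2 at 120° is gauche with CH2Cl at 180° (0.9); NH2 at 120° is gauche with COOH at 60° (0.9); Cl at 240° is gauche with CH2Cl at 180° (0.8). Total 2.6 kcal/mol.
CH2Cl at 240° is eclipsed. H at 0° is eclipsed with H at 0° (1.1); NH2 at 120° is eclipsed with COOH at 120° (2.4); Cl at 240° is eclipsed with CH2Cl at 240° (2.3). Total 5.8 kcal/mol.
CH2Cl at 300° is staggered. NH2 at 120° is gauche with COOH at 180° (0.9); Cl at 240° is gauche with CH2Cl at 300° (0.8); Cl at 240° is gauche with COOH at 180° (0.9). Total 2.6 kcal/mol.
The maximum (5.9 kcal/mol) occurs with CH2Cl at 0°.

0°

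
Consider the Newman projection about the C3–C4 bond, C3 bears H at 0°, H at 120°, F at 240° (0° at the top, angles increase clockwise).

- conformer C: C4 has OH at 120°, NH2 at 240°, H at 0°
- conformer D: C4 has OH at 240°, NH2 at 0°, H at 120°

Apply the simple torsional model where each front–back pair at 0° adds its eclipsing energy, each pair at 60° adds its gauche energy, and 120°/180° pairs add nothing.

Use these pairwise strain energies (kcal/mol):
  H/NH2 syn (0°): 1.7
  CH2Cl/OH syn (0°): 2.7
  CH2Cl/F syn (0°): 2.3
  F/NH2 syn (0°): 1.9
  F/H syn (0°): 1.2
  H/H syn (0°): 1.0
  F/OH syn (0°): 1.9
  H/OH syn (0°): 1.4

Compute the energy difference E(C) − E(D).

-0.3 kcal/mol

C (eclipsed): H(0°)/H(0°) eclipsed 1.0; H(120°)/OH(120°) eclipsed 1.4; F(240°)/NH2(240°) eclipsed 1.9 → 4.3 kcal/mol.
D (eclipsed): H(0°)/NH2(0°) eclipsed 1.7; H(120°)/H(120°) eclipsed 1.0; F(240°)/OH(240°) eclipsed 1.9 → 4.6 kcal/mol.
E(C) − E(D) = 4.3 − 4.6 = -0.3 kcal/mol.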